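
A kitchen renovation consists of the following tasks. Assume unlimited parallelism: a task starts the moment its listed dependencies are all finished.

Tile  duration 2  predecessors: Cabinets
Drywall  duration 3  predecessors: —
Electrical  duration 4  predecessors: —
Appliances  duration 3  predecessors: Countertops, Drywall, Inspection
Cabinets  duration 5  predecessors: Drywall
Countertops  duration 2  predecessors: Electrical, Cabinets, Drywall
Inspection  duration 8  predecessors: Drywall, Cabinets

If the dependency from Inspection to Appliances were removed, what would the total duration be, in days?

Original critical path: Drywall→Cabinets→Inspection→Appliances = 3+5+8+3 = 19 ⇒ 19 days.
Without Inspection→Appliances, Appliances's earliest start moves from 16 to 10.
New critical path: Drywall→Cabinets→Inspection = 3+5+8 = 16 ⇒ 16 days.

16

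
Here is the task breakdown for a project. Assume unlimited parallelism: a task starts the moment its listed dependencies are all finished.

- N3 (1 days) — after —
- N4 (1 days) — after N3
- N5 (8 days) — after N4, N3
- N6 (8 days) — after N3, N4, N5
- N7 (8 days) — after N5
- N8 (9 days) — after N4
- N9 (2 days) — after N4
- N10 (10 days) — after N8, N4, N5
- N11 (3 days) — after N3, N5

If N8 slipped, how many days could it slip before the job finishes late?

Critical path: N3→N4→N8→N10 = 1+1+9+10 = 21, so the finish is 21 days.
N8 finishes as early as 11 and must finish by 11.
So N8 can slip 11 − 11 = 0 days.

0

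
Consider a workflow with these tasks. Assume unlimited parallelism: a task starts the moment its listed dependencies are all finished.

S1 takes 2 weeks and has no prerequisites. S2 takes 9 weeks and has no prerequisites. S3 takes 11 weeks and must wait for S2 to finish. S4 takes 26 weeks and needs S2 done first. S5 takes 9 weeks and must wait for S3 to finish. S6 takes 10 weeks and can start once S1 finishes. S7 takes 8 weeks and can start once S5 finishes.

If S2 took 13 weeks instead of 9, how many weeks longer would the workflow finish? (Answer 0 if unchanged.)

4

The binding path is S2→S3→S5→S7 = 9+11+9+8 = 37; finish at 37 weeks.
S2 lies on that path, so at 13 weeks the path becomes 41 weeks.
That remains the longest chain; total 41 weeks.
Change in finish: 41 − 37 = +4 weeks.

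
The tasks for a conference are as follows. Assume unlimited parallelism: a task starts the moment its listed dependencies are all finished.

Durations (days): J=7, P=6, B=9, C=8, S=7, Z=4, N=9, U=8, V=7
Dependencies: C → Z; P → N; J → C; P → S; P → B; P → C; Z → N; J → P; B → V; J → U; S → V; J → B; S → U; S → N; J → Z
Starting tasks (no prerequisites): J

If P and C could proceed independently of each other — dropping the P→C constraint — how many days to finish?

With the dependency in place, J→P→C→Z→N = 7+6+8+4+9 = 34 sets the finish at 34 days.
Without P→C, C's earliest start moves from 13 to 7.
New critical path: J→P→B→V = 7+6+9+7 = 29 ⇒ 29 days.

29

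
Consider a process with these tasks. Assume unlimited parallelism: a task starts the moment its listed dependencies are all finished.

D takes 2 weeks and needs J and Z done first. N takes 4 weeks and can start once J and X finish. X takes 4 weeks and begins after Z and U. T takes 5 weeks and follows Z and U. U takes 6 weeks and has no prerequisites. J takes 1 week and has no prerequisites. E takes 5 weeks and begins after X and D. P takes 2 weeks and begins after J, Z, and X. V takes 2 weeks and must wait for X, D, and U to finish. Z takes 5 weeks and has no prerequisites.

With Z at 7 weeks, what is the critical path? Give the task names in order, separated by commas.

The binding path is U→X→E = 6+4+5 = 15; finish at 15 weeks.
Z is off the critical path — its longest chain is 14 weeks, giving 1 of slack.
Now Z→X→E = 7+4+5 = 16 is longest, so the finish becomes 16 weeks.

Z, X, E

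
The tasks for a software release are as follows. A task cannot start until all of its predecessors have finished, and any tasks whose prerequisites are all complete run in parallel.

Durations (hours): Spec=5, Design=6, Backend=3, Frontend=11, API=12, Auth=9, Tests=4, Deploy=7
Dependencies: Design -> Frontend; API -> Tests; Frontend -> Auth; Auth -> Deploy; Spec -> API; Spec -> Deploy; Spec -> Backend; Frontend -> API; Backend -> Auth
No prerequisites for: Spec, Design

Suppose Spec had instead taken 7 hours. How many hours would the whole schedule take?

33

Critical path before the change: Design→Frontend→API→Tests = 6+11+12+4 = 33 giving 33 hours.
Spec is off the critical path — its longest chain is 24 hours, giving 9 of slack.
The critical path is still Design→Frontend→API→Tests; finish is now 33 hours.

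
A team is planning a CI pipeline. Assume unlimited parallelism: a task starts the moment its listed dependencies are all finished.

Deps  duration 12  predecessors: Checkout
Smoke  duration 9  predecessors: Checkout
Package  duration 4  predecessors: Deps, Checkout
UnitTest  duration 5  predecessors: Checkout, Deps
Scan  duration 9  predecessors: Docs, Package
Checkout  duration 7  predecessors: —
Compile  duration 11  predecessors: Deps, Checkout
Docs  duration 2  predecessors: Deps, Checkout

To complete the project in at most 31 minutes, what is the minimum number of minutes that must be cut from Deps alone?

Current finish: 32 minutes; target: 31.
Deps is on every critical path, so each minute cut from Deps cuts the finish by one (this holds down to a finish of 21).
Need 32 − 31 = 1 minute off Deps → Deps becomes 11 minutes, finish becomes 31.

1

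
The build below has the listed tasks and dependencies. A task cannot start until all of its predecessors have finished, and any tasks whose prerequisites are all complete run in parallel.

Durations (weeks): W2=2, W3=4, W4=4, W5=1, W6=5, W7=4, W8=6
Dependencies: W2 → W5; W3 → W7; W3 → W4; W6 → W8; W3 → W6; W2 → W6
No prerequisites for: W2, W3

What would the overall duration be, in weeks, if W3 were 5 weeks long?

16

The binding path is W3→W6→W8 = 4+5+6 = 15; finish at 15 weeks.
Since W3 is critical, the +1 change carries straight to that chain (now 16 weeks).
No other chain overtakes it, so the finish is 16 weeks.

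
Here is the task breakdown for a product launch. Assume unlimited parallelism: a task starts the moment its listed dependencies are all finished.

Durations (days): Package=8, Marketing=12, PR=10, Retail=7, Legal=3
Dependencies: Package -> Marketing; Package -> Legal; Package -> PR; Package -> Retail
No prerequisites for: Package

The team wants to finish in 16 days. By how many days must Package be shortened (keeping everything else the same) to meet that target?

4

Current finish: 20 days; target: 16.
Package is on every critical path, so each day cut from Package cuts the finish by one (this holds down to a finish of 13).
Need 20 − 16 = 4 days off Package → Package becomes 4 days, finish becomes 16.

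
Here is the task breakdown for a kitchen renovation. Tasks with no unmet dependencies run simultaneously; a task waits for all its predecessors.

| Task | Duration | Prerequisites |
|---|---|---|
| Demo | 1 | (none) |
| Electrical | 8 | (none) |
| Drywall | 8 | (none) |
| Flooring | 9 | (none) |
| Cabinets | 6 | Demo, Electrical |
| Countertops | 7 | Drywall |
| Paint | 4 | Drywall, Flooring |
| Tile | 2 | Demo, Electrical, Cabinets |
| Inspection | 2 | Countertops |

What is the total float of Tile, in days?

1

Drywall→Countertops→Inspection = 8+7+2 = 17 sets the makespan at 17 days.
Tile finishes as early as 16 and must finish by 17.
So Tile can slip 17 − 16 = 1 day.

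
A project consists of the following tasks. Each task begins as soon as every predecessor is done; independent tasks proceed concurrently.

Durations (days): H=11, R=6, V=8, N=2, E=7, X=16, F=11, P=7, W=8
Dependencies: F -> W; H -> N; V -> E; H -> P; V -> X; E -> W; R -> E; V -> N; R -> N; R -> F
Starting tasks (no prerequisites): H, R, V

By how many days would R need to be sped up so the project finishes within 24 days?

1

Current finish: 25 days; target: 24.
R is on every critical path, so each day cut from R cuts the finish by one (this holds down to a finish of 24).
Need 25 − 24 = 1 day off R → R becomes 5 days, finish becomes 24.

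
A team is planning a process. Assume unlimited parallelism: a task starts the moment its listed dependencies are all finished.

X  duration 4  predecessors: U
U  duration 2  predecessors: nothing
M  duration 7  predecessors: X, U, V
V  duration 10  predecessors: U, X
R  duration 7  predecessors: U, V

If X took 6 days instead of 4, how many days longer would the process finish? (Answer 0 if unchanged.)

Actual critical path: U→X→V→R = 2+4+10+7 = 23 ⇒ 23 days.
X lies on that path, so at 6 days the path becomes 25 days.
No other chain overtakes it, so the finish is 25 days.
Change in finish: 25 − 23 = +2 days.

2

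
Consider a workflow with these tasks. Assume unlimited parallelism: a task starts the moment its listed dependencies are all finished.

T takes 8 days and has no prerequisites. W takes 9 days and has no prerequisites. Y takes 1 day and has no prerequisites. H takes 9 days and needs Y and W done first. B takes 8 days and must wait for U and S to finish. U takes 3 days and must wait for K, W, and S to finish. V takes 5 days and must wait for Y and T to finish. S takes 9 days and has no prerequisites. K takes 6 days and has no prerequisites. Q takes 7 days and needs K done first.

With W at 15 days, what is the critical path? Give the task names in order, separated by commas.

W, U, B

Baseline: W→U→B = 9+3+8 = 20 → 20 days.
W lies on that path, so at 15 days the path becomes 26 days.
No other chain overtakes it, so the finish is 26 days.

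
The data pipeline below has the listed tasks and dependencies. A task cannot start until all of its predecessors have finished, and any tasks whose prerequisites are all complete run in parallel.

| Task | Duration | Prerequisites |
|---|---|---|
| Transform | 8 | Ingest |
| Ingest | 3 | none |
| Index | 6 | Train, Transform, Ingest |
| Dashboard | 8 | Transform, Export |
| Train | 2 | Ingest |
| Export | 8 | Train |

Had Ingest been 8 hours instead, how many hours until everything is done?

The binding path is Ingest→Train→Export→Dashboard = 3+2+8+8 = 21; finish at 21 hours.
Ingest is on the critical path; changing it to 8 makes that path 26 hours.
That remains the longest chain; total 26 hours.

26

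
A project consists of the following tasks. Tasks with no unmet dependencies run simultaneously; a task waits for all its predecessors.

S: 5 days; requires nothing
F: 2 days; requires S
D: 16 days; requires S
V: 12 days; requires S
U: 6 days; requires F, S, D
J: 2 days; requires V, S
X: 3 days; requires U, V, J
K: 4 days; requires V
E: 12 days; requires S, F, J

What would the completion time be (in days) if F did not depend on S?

Before: longest chain S→V→J→E = 5+12+2+12 = 31, finish 31.
Without S→F, F's earliest start moves from 5 to 0.
After: S→V→J→E = 5+12+2+12 = 31 → 31 days.

31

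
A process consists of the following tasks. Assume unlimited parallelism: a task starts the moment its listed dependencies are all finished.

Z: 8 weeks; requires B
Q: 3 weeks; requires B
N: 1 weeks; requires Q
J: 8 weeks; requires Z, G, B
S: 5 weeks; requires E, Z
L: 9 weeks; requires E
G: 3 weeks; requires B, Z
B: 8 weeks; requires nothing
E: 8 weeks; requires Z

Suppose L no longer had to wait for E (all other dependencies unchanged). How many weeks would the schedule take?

29

Original critical path: B→Z→E→L = 8+8+8+9 = 33 ⇒ 33 weeks.
Without E→L, L's earliest start moves from 24 to 0.
The longest chain is now B→Z→E→S = 8+8+8+5 = 29, so the schedule takes 29 weeks.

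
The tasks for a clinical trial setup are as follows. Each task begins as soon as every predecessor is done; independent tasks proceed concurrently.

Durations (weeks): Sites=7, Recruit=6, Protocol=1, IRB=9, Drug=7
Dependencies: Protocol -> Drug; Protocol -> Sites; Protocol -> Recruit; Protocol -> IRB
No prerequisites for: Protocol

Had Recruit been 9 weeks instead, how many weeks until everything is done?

Actual critical path: Protocol→IRB = 1+9 = 10 ⇒ 10 weeks.
Recruit is off the critical path — its longest chain is 7 weeks, giving 3 of slack.
The critical path is still Protocol→IRB; finish is now 10 weeks.

10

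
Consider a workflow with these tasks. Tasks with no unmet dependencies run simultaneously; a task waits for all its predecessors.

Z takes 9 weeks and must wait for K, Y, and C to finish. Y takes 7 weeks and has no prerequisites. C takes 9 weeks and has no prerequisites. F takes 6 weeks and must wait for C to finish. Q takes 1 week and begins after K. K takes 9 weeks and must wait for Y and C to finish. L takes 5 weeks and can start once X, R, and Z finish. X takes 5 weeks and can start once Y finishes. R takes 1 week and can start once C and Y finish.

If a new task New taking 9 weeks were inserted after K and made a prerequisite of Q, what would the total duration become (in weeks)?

Originally the job takes 32 weeks.
With New inserted, Q now waits for max(K, New).
New critical path: C→K→Z→L = 9+9+9+5 = 32 ⇒ 32 weeks.

32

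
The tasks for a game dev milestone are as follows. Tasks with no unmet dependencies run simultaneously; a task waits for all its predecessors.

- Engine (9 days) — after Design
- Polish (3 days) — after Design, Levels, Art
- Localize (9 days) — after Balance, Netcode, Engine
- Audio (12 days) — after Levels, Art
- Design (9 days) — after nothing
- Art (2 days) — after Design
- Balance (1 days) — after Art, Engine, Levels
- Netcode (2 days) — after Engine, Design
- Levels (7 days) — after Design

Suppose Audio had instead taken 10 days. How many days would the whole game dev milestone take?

The binding path is Design→Engine→Netcode→Localize = 9+9+2+9 = 29; finish at 29 days.
The longest path through Audio is only 28 days, so Audio has float 1.
That remains the longest chain; total 29 days.

29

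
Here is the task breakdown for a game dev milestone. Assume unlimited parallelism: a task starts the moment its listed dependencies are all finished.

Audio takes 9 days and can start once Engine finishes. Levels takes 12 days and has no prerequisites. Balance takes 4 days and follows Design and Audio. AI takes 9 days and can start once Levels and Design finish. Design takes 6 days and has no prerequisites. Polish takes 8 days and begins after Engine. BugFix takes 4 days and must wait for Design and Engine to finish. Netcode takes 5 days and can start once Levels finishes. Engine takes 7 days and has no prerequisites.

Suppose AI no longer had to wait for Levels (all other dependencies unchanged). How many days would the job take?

20

Original critical path: Levels→AI = 12+9 = 21 ⇒ 21 days.
Without Levels→AI, AI's earliest start moves from 12 to 6.
New critical path: Engine→Audio→Balance = 7+9+4 = 20 ⇒ 20 days.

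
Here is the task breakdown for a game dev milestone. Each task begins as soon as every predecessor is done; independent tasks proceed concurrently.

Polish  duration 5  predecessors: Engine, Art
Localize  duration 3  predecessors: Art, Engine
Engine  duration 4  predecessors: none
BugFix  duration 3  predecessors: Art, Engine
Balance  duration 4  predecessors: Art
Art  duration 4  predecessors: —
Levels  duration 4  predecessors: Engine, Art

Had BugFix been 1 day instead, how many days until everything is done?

9

Actual critical path: Engine→Polish = 4+5 = 9 ⇒ 9 days.
BugFix has 2 days of float (longest path through it is 7).
No other chain overtakes it, so the finish is 9 days.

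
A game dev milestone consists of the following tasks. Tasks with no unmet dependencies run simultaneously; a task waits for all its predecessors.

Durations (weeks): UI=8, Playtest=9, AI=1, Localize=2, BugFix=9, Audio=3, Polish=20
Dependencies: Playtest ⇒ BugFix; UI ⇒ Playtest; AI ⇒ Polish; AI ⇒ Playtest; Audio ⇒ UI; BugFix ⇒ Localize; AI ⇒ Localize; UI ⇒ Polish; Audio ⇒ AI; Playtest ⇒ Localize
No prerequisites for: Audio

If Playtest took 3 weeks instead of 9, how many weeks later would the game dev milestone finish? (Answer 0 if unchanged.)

0

Actual critical path: Audio→UI→Playtest→BugFix→Localize = 3+8+9+9+2 = 31 ⇒ 31 weeks.
Since Playtest is critical, the -6 change carries straight to that chain (now 25 weeks).
New critical path: Audio→UI→Polish = 3+8+20 = 31 ⇒ 31 weeks.
Change in finish: 31 − 31 = +0 weeks.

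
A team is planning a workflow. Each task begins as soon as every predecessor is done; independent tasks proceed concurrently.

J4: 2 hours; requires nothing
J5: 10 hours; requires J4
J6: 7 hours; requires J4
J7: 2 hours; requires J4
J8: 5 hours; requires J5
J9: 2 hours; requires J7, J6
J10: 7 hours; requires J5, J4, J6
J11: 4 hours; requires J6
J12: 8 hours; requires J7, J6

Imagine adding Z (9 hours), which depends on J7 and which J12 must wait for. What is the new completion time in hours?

21

Originally the plan takes 19 hours.
With Z inserted, J12 now waits for max(J7, J6, Z).
New critical path: J4→J7→Z→J12 = 2+2+9+8 = 21 ⇒ 21 hours.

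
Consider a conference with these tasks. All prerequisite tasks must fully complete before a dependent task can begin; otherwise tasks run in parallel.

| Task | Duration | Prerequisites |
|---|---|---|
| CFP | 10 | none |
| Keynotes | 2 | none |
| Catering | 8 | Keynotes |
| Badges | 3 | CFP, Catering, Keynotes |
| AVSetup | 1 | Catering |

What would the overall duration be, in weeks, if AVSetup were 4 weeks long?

14

The binding path is CFP→Badges = 10+3 = 13; finish at 13 weeks.
AVSetup is off the critical path — its longest chain is 11 weeks, giving 2 of slack.
New critical path: Keynotes→Catering→AVSetup = 2+8+4 = 14 ⇒ 14 weeks.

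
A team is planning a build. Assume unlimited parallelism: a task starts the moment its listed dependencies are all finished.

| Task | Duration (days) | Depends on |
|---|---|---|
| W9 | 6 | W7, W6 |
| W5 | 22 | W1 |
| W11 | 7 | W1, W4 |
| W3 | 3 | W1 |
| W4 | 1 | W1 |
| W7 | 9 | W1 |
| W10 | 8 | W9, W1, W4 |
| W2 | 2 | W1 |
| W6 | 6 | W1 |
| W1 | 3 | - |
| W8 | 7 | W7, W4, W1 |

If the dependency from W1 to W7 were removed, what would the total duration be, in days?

With the dependency in place, W1→W7→W9→W10 = 3+9+6+8 = 26 sets the finish at 26 days.
Without W1→W7, W7's earliest start moves from 3 to 0.
New critical path: W1→W5 = 3+22 = 25 ⇒ 25 days.

25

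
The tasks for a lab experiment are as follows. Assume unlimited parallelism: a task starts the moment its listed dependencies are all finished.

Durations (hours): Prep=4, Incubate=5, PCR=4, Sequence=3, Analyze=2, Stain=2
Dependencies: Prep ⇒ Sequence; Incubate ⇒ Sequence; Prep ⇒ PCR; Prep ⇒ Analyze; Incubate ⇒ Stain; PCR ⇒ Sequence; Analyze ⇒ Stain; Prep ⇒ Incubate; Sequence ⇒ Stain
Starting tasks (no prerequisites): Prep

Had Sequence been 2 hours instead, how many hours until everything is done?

As given, the longest chain is Prep→Incubate→Sequence→Stain = 4+5+3+2 = 14, so the finish is 14 hours.
Since Sequence is critical, the -1 change carries straight to that chain (now 13 hours).
No other chain overtakes it, so the finish is 13 hours.

13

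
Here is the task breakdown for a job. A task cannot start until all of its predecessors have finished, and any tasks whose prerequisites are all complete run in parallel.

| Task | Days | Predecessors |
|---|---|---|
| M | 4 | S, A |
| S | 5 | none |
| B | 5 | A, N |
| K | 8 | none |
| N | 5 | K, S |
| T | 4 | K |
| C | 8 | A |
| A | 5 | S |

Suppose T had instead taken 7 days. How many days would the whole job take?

18

Actual critical path: S→A→C = 5+5+8 = 18 ⇒ 18 days.
The longest path through T is only 12 days, so T has float 6.
No other chain overtakes it, so the finish is 18 days.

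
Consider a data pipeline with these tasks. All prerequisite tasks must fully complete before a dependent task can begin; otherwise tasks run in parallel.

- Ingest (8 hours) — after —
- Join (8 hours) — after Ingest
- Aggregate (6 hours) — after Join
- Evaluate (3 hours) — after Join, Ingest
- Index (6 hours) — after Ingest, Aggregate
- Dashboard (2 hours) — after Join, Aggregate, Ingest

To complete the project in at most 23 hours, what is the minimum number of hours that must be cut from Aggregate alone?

Current finish: 28 hours; target: 23.
Aggregate is on every critical path, so each hour cut from Aggregate cuts the finish by one (this holds down to a finish of 23).
Need 28 − 23 = 5 hours off Aggregate → Aggregate becomes 1 hour, finish becomes 23.

5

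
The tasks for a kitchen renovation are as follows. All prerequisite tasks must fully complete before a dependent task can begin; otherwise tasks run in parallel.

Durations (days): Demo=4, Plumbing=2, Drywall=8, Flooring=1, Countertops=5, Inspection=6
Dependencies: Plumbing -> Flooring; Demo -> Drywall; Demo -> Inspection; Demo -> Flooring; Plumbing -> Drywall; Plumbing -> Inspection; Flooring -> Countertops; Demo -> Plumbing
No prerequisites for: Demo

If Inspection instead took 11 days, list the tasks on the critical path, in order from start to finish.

The binding path is Demo→Plumbing→Drywall = 4+2+8 = 14; finish at 14 days.
Inspection has 2 days of float (longest path through it is 12).
The binding chain switches to Demo→Plumbing→Inspection = 4+2+11 = 17; finish 17 days.

Demo, Plumbing, Inspection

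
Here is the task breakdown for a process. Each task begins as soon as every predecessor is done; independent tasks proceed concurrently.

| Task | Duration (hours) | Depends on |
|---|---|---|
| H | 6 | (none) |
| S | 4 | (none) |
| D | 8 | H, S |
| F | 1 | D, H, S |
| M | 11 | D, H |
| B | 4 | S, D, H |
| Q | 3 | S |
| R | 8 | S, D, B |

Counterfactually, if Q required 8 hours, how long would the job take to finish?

Actual critical path: H→D→B→R = 6+8+4+8 = 26 ⇒ 26 hours.
The longest path through Q is only 7 hours, so Q has float 19.
No other chain overtakes it, so the finish is 26 hours.

26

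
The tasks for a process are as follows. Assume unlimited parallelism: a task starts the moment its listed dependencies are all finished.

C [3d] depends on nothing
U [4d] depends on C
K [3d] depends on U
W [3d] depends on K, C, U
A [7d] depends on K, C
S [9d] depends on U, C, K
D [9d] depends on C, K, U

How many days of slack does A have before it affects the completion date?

C→U→K→S = 3+4+3+9 = 19 sets the makespan at 19 days.
The longest chain containing A totals 17 days.
Slack of A = 12 − 10 = 2 days.

2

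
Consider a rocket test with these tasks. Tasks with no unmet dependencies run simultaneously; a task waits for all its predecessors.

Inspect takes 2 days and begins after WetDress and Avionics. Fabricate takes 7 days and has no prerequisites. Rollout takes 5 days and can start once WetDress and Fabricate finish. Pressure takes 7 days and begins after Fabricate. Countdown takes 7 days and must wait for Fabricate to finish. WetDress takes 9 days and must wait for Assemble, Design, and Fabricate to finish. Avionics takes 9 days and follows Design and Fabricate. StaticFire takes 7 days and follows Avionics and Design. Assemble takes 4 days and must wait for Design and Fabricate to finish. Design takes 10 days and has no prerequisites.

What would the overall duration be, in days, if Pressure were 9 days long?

Actual critical path: Design→Assemble→WetDress→Rollout = 10+4+9+5 = 28 ⇒ 28 days.
The longest path through Pressure is only 14 days, so Pressure has float 14.
That remains the longest chain; total 28 days.

28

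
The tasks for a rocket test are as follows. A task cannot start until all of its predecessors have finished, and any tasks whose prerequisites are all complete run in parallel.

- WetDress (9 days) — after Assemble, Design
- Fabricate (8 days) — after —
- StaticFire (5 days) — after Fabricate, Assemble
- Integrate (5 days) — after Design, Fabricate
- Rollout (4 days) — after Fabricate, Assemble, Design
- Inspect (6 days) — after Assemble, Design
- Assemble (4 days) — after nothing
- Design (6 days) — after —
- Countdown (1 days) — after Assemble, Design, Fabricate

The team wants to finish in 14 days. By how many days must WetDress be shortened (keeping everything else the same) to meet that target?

Current finish: 15 days; target: 14.
WetDress is on every critical path, so each day cut from WetDress cuts the finish by one (this holds down to a finish of 13).
Need 15 − 14 = 1 day off WetDress → WetDress becomes 8 days, finish becomes 14.

1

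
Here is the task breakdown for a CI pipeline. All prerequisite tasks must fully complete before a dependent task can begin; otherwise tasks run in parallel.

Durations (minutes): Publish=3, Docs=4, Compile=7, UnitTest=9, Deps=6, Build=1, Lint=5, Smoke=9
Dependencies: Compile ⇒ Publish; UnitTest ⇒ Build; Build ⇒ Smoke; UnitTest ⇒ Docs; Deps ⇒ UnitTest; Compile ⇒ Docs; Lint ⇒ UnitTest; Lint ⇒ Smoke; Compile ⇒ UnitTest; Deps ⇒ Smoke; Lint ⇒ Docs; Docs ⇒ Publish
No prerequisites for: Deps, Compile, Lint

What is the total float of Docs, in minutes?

Critical path: Compile→UnitTest→Build→Smoke = 7+9+1+9 = 26, so the finish is 26 minutes.
Longest path through Docs: 23 minutes (earliest finish 20, latest finish 23).
Slack of Docs = 19 − 16 = 3 minutes.

3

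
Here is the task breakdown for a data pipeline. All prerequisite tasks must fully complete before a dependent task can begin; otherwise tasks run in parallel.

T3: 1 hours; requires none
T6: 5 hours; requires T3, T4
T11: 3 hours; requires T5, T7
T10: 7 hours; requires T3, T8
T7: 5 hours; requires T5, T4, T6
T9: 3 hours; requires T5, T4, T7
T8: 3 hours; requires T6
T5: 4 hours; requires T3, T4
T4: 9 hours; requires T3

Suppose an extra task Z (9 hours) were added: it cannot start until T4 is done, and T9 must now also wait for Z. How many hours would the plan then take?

25

Originally the plan takes 25 hours.
With Z inserted, T9 now waits for max(T5, T4, T7, Z).
New critical path: T3→T4→T6→T8→T10 = 1+9+5+3+7 = 25 ⇒ 25 hours.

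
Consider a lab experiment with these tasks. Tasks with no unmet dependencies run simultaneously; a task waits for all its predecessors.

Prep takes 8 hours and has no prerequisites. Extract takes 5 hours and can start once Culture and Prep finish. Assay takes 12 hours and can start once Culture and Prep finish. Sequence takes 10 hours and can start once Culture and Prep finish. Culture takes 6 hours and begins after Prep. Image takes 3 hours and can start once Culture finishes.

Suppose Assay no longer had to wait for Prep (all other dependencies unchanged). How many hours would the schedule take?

Original critical path: Prep→Culture→Assay = 8+6+12 = 26 ⇒ 26 hours.
Dropping Prep→Assay doesn't change Assay's earliest start (14); another predecessor still binds.
After: Prep→Culture→Assay = 8+6+12 = 26 → 26 hours.

26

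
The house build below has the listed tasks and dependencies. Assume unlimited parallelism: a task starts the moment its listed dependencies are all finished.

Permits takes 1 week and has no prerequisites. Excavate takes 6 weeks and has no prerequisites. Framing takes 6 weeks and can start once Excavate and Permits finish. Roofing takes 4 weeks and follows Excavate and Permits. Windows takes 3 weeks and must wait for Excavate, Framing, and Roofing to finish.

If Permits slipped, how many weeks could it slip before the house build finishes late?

5

The longest chain is Excavate→Framing→Windows = 6+6+3 = 15; overall finish 15 weeks.
Longest path through Permits: 10 weeks (earliest finish 1, latest finish 6).
Float = 15 − 10 = 5.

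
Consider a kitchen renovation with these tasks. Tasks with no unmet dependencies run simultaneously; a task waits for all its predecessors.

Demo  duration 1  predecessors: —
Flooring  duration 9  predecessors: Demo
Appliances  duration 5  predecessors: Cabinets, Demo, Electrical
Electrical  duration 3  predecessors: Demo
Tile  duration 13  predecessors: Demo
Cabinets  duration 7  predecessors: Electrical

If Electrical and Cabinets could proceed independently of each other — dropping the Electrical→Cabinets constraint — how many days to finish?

Before: longest chain Demo→Electrical→Cabinets→Appliances = 1+3+7+5 = 16, finish 16.
Without Electrical→Cabinets, Cabinets's earliest start moves from 4 to 0.
The longest chain is now Demo→Tile = 1+13 = 14, so the kitchen renovation takes 14 days.

14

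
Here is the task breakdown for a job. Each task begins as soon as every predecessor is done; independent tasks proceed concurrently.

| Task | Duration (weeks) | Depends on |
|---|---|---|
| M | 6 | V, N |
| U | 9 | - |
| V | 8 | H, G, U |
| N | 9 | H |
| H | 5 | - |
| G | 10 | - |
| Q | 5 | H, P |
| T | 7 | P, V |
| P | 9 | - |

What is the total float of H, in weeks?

5

Critical path: G→V→T = 10+8+7 = 25, so the finish is 25 weeks.
The longest chain containing H totals 20 weeks.
Slack of H = 5 − 0 = 5 weeks.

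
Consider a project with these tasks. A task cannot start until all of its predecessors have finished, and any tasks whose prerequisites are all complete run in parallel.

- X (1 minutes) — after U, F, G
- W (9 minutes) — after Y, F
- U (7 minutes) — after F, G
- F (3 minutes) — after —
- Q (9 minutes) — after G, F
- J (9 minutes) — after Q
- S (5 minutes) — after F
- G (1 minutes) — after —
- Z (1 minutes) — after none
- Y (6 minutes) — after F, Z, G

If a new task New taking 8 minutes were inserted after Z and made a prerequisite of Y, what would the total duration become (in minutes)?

Originally the schedule takes 21 minutes.
With New inserted, Y now waits for max(F, Z, G, New).
New critical path: Z→New→Y→W = 1+8+6+9 = 24 ⇒ 24 minutes.

24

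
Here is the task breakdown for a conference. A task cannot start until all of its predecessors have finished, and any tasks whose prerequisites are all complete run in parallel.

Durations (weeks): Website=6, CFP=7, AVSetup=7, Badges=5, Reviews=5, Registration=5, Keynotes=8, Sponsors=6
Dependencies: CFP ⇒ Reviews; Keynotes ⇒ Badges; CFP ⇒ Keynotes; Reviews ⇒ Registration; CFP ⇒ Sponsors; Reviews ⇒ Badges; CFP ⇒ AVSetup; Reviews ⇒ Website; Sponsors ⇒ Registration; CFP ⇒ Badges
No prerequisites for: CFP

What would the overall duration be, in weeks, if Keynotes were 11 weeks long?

As given, the longest chain is CFP→Keynotes→Badges = 7+8+5 = 20, so the finish is 20 weeks.
Keynotes is on the critical path; changing it to 11 makes that path 23 weeks.
No other chain overtakes it, so the finish is 23 weeks.

23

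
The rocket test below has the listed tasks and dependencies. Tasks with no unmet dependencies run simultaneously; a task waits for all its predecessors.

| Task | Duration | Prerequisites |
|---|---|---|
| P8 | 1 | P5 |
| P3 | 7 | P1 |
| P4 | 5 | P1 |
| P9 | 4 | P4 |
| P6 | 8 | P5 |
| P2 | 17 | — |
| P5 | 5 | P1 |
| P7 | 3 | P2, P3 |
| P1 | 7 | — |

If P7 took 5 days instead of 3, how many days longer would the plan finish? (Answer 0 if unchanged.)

Actual critical path: P2→P7 = 17+3 = 20 ⇒ 20 days.
Since P7 is critical, the +2 change carries straight to that chain (now 22 days).
The critical path is still P2→P7; finish is now 22 days.
Change in finish: 22 − 20 = +2 days.

2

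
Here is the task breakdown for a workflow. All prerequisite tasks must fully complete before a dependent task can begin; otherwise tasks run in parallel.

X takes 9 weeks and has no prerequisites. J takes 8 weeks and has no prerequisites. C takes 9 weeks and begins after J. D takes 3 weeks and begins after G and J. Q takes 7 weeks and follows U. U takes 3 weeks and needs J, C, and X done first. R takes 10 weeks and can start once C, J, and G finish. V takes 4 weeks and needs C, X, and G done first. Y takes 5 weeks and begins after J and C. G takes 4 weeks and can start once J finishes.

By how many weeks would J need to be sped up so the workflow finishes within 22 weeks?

Current finish: 27 weeks; target: 22.
J is on every critical path, so each week cut from J cuts the finish by one (this holds down to a finish of 20).
Need 27 − 22 = 5 weeks off J → J becomes 3 weeks, finish becomes 22.

5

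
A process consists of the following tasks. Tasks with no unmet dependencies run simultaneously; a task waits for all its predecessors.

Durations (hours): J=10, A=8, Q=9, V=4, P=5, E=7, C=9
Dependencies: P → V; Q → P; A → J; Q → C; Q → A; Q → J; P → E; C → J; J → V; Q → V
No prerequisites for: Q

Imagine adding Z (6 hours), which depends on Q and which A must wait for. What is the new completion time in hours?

Originally the project takes 32 hours.
With Z inserted, A now waits for max(Q, Z).
New critical path: Q→Z→A→J→V = 9+6+8+10+4 = 37 ⇒ 37 hours.

37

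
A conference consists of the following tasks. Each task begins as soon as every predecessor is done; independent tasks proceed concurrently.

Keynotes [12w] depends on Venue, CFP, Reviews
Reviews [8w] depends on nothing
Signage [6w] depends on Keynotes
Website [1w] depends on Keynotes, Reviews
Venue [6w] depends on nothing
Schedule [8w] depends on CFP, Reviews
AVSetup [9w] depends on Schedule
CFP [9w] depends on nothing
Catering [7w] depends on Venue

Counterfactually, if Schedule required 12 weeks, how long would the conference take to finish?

Actual critical path: CFP→Keynotes→Signage = 9+12+6 = 27 ⇒ 27 weeks.
Schedule is off the critical path — its longest chain is 26 weeks, giving 1 of slack.
The binding chain switches to CFP→Schedule→AVSetup = 9+12+9 = 30; finish 30 weeks.

30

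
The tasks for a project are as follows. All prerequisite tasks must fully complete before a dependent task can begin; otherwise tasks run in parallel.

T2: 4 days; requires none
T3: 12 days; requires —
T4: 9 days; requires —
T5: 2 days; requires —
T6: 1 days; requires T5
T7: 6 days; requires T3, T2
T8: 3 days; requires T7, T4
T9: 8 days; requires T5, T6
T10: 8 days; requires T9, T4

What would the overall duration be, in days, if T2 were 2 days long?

21

Baseline: T3→T7→T8 = 12+6+3 = 21 → 21 days.
T2 is off the critical path — its longest chain is 13 days, giving 8 of slack.
The critical path is still T3→T7→T8; finish is now 21 days.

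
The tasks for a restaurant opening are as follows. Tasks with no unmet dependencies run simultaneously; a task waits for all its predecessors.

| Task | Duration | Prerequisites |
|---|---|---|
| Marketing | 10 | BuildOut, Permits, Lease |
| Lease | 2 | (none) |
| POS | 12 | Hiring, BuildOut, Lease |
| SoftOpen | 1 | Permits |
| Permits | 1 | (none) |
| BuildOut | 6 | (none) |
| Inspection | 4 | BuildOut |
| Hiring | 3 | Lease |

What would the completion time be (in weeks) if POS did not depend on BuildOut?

Before: longest chain BuildOut→POS = 6+12 = 18, finish 18.
Without BuildOut→POS, POS's earliest start moves from 6 to 5.
New critical path: Lease→Hiring→POS = 2+3+12 = 17 ⇒ 17 weeks.

17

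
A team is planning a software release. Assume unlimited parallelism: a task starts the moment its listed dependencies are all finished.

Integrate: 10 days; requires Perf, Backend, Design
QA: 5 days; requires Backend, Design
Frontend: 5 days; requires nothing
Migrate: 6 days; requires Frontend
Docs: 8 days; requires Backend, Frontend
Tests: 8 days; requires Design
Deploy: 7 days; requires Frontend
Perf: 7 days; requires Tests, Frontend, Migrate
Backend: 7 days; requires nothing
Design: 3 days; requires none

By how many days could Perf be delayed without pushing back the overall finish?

0

The longest chain is Design→Tests→Perf→Integrate = 3+8+7+10 = 28; overall finish 28 days.
The longest chain containing Perf totals 28 days.
So Perf can slip 18 − 18 = 0 days.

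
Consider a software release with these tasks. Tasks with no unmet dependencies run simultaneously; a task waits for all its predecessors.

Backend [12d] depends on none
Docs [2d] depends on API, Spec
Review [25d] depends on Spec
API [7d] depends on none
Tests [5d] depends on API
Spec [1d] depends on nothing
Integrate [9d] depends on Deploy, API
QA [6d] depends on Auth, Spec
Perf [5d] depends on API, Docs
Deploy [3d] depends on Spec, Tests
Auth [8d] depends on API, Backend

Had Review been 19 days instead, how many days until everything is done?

Baseline: Spec→Review = 1+25 = 26 → 26 days.
Review lies on that path, so at 19 days the path becomes 20 days.
Now Backend→Auth→QA = 12+8+6 = 26 is longest, so the finish becomes 26 days.

26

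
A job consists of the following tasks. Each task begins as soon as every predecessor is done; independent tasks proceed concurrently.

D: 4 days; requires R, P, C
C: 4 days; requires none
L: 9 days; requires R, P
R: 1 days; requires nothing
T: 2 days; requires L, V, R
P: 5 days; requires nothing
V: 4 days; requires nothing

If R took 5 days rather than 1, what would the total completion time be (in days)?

Baseline: P→L→T = 5+9+2 = 16 → 16 days.
The longest path through R is only 12 days, so R has float 4.
Now R→L→T = 5+9+2 = 16 is longest, so the finish becomes 16 days.

16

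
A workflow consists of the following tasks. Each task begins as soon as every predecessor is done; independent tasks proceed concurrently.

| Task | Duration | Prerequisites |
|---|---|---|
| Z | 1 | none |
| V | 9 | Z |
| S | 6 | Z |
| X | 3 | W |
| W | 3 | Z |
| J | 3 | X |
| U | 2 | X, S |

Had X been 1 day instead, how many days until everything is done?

10

As given, the longest chain is Z→W→X→J = 1+3+3+3 = 10, so the finish is 10 days.
Since X is critical, the -2 change carries straight to that chain (now 8 days).
Now Z→V = 1+9 = 10 is longest, so the finish becomes 10 days.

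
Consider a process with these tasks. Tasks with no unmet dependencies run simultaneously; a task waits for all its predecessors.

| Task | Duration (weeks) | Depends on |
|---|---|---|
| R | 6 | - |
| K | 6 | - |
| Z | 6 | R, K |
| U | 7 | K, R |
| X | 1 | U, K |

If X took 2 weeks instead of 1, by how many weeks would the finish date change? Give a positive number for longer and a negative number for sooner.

1

Critical path before the change: R→U→X = 6+7+1 = 14 giving 14 weeks.
Since X is critical, the +1 change carries straight to that chain (now 15 weeks).
No other chain overtakes it, so the finish is 15 weeks.
Change in finish: 15 − 14 = +1 weeks.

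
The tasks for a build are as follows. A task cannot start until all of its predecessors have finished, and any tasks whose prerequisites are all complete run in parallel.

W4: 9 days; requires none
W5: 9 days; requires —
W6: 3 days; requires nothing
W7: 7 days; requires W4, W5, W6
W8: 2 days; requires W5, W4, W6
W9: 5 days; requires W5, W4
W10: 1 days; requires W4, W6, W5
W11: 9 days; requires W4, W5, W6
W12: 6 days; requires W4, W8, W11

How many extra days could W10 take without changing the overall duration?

14

Critical path: W4→W11→W12 = 9+9+6 = 24, so the finish is 24 days.
Longest path through W10: 10 days (earliest finish 10, latest finish 24).
So W10 can slip 24 − 10 = 14 days.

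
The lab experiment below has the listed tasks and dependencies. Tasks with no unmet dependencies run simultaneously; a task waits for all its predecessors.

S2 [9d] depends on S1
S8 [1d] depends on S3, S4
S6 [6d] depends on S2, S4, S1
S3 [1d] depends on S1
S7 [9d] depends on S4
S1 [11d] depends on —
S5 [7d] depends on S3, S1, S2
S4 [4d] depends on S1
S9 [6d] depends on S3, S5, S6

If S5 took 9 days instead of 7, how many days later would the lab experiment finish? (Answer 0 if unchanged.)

2

Critical path before the change: S1→S2→S5→S9 = 11+9+7+6 = 33 giving 33 days.
S5 is on the critical path; changing it to 9 makes that path 35 days.
The critical path is still S1→S2→S5→S9; finish is now 35 days.
Change in finish: 35 − 33 = +2 days.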